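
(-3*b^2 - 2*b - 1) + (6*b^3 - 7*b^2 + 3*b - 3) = 6*b^3 - 10*b^2 + b - 4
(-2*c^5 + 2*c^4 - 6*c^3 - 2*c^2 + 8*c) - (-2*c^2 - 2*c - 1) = -2*c^5 + 2*c^4 - 6*c^3 + 10*c + 1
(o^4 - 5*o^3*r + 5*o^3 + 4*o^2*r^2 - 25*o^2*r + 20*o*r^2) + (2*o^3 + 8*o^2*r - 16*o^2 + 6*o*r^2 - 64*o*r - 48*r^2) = o^4 - 5*o^3*r + 7*o^3 + 4*o^2*r^2 - 17*o^2*r - 16*o^2 + 26*o*r^2 - 64*o*r - 48*r^2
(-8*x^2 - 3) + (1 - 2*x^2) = -10*x^2 - 2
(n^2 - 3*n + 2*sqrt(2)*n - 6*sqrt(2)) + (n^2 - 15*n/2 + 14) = 2*n^2 - 21*n/2 + 2*sqrt(2)*n - 6*sqrt(2) + 14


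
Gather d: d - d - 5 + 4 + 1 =0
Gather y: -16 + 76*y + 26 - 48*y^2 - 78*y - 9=-48*y^2 - 2*y + 1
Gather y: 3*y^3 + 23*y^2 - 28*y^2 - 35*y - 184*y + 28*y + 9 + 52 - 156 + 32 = 3*y^3 - 5*y^2 - 191*y - 63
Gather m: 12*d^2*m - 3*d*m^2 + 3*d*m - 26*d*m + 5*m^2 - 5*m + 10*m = m^2*(5 - 3*d) + m*(12*d^2 - 23*d + 5)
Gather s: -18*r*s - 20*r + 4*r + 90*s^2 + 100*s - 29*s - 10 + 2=-16*r + 90*s^2 + s*(71 - 18*r) - 8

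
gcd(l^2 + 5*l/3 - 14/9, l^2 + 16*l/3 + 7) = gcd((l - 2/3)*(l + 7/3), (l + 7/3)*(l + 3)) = l + 7/3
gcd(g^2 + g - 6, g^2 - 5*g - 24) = g + 3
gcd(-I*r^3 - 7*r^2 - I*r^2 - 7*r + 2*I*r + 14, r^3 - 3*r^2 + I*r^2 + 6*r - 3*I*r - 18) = 1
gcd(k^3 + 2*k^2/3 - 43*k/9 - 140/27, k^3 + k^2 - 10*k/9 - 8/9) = k + 4/3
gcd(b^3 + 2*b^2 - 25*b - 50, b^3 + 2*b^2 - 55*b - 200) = b + 5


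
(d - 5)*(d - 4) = d^2 - 9*d + 20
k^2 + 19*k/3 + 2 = (k + 1/3)*(k + 6)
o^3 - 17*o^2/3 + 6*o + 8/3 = (o - 4)*(o - 2)*(o + 1/3)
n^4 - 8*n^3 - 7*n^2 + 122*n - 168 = (n - 7)*(n - 3)*(n - 2)*(n + 4)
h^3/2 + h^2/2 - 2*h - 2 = (h/2 + 1)*(h - 2)*(h + 1)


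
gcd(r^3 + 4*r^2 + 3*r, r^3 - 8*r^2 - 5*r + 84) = r + 3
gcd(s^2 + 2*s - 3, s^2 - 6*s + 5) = s - 1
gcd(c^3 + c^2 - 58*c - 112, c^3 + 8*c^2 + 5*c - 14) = c^2 + 9*c + 14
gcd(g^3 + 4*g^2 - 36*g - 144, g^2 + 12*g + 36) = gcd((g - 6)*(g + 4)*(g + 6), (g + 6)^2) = g + 6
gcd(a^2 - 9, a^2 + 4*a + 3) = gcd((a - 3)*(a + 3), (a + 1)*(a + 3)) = a + 3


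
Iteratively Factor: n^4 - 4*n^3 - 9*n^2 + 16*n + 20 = (n - 2)*(n^3 - 2*n^2 - 13*n - 10) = (n - 2)*(n + 1)*(n^2 - 3*n - 10) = (n - 5)*(n - 2)*(n + 1)*(n + 2)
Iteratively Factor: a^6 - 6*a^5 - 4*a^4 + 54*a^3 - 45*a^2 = (a + 3)*(a^5 - 9*a^4 + 23*a^3 - 15*a^2) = (a - 5)*(a + 3)*(a^4 - 4*a^3 + 3*a^2) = (a - 5)*(a - 3)*(a + 3)*(a^3 - a^2) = a*(a - 5)*(a - 3)*(a + 3)*(a^2 - a) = a*(a - 5)*(a - 3)*(a - 1)*(a + 3)*(a)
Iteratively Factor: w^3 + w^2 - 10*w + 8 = (w + 4)*(w^2 - 3*w + 2) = (w - 2)*(w + 4)*(w - 1)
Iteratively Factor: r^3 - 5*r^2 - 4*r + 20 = (r - 2)*(r^2 - 3*r - 10) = (r - 2)*(r + 2)*(r - 5)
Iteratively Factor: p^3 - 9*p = (p - 3)*(p^2 + 3*p) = (p - 3)*(p + 3)*(p)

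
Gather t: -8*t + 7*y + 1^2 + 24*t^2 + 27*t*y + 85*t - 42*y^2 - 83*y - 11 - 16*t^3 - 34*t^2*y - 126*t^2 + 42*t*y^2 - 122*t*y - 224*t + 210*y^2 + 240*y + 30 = -16*t^3 + t^2*(-34*y - 102) + t*(42*y^2 - 95*y - 147) + 168*y^2 + 164*y + 20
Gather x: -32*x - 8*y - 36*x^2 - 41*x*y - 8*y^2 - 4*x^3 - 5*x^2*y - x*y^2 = -4*x^3 + x^2*(-5*y - 36) + x*(-y^2 - 41*y - 32) - 8*y^2 - 8*y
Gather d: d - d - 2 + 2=0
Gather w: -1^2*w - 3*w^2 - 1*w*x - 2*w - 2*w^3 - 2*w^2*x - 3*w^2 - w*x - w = -2*w^3 + w^2*(-2*x - 6) + w*(-2*x - 4)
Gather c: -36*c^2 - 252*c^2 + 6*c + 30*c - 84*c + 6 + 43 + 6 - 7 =-288*c^2 - 48*c + 48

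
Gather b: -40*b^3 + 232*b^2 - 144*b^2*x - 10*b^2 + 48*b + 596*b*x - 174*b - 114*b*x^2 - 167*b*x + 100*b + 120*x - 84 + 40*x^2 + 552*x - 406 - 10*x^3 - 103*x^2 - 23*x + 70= -40*b^3 + b^2*(222 - 144*x) + b*(-114*x^2 + 429*x - 26) - 10*x^3 - 63*x^2 + 649*x - 420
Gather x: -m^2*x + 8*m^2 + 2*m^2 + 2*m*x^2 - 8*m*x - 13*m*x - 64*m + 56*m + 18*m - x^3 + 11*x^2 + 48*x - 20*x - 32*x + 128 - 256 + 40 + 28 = 10*m^2 + 10*m - x^3 + x^2*(2*m + 11) + x*(-m^2 - 21*m - 4) - 60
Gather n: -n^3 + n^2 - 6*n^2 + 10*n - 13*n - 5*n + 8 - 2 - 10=-n^3 - 5*n^2 - 8*n - 4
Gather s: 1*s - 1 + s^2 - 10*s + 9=s^2 - 9*s + 8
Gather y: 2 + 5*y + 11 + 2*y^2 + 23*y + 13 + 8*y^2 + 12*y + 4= 10*y^2 + 40*y + 30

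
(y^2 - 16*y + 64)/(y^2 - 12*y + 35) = (y^2 - 16*y + 64)/(y^2 - 12*y + 35)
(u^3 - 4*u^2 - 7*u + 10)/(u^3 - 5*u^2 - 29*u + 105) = (u^3 - 4*u^2 - 7*u + 10)/(u^3 - 5*u^2 - 29*u + 105)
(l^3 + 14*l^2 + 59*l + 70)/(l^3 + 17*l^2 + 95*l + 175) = (l + 2)/(l + 5)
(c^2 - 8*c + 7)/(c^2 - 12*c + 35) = (c - 1)/(c - 5)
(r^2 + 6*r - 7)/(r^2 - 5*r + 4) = (r + 7)/(r - 4)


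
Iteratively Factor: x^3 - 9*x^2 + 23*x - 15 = (x - 3)*(x^2 - 6*x + 5) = (x - 3)*(x - 1)*(x - 5)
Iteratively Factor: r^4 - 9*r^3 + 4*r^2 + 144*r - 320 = (r - 5)*(r^3 - 4*r^2 - 16*r + 64) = (r - 5)*(r + 4)*(r^2 - 8*r + 16) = (r - 5)*(r - 4)*(r + 4)*(r - 4)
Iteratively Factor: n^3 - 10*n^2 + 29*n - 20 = (n - 4)*(n^2 - 6*n + 5) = (n - 4)*(n - 1)*(n - 5)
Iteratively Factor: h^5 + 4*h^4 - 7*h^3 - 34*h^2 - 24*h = (h + 4)*(h^4 - 7*h^2 - 6*h) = (h + 1)*(h + 4)*(h^3 - h^2 - 6*h) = (h + 1)*(h + 2)*(h + 4)*(h^2 - 3*h) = h*(h + 1)*(h + 2)*(h + 4)*(h - 3)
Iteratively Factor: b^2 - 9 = (b + 3)*(b - 3)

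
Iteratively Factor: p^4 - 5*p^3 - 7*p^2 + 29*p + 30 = (p - 3)*(p^3 - 2*p^2 - 13*p - 10) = (p - 5)*(p - 3)*(p^2 + 3*p + 2) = (p - 5)*(p - 3)*(p + 2)*(p + 1)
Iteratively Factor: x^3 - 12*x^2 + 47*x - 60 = (x - 5)*(x^2 - 7*x + 12) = (x - 5)*(x - 3)*(x - 4)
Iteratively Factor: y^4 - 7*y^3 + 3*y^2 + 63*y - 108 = (y - 3)*(y^3 - 4*y^2 - 9*y + 36) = (y - 3)^2*(y^2 - y - 12) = (y - 3)^2*(y + 3)*(y - 4)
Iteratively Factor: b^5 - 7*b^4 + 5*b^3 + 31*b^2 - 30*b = (b - 5)*(b^4 - 2*b^3 - 5*b^2 + 6*b) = (b - 5)*(b + 2)*(b^3 - 4*b^2 + 3*b) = (b - 5)*(b - 1)*(b + 2)*(b^2 - 3*b) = (b - 5)*(b - 3)*(b - 1)*(b + 2)*(b)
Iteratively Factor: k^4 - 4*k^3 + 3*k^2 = (k - 3)*(k^3 - k^2) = k*(k - 3)*(k^2 - k) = k*(k - 3)*(k - 1)*(k)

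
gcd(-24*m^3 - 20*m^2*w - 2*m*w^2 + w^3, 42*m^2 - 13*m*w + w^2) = -6*m + w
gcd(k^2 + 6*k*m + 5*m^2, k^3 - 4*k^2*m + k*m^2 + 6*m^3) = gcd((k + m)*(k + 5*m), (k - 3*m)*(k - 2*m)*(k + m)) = k + m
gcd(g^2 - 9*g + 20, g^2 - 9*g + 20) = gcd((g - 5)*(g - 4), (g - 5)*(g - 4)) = g^2 - 9*g + 20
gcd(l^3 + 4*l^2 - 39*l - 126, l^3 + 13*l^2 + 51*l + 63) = l^2 + 10*l + 21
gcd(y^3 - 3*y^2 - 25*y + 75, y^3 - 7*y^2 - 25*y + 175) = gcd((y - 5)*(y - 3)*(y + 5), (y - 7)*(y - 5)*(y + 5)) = y^2 - 25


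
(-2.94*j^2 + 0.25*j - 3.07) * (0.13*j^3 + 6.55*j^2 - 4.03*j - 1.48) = -0.3822*j^5 - 19.2245*j^4 + 13.0866*j^3 - 16.7648*j^2 + 12.0021*j + 4.5436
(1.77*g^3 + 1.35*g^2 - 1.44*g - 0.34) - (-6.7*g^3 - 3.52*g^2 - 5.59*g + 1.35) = 8.47*g^3 + 4.87*g^2 + 4.15*g - 1.69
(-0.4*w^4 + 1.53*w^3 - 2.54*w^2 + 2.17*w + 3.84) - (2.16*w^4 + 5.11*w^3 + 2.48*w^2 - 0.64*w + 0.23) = -2.56*w^4 - 3.58*w^3 - 5.02*w^2 + 2.81*w + 3.61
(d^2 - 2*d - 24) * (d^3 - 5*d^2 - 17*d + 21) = d^5 - 7*d^4 - 31*d^3 + 175*d^2 + 366*d - 504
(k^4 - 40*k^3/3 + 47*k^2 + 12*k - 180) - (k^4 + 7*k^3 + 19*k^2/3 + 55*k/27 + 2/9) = -61*k^3/3 + 122*k^2/3 + 269*k/27 - 1622/9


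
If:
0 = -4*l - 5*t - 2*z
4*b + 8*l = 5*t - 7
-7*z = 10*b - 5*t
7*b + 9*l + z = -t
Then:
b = 833/844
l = -665/844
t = 196/211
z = -315/422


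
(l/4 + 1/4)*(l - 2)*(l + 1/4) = l^3/4 - 3*l^2/16 - 9*l/16 - 1/8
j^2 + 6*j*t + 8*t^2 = (j + 2*t)*(j + 4*t)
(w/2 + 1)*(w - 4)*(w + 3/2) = w^3/2 - w^2/4 - 11*w/2 - 6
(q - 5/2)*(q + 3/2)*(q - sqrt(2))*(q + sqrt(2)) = q^4 - q^3 - 23*q^2/4 + 2*q + 15/2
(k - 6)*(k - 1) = k^2 - 7*k + 6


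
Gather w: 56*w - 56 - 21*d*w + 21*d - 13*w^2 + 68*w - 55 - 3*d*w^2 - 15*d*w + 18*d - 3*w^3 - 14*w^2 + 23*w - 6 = 39*d - 3*w^3 + w^2*(-3*d - 27) + w*(147 - 36*d) - 117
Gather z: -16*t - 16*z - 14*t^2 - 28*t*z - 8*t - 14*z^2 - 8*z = -14*t^2 - 24*t - 14*z^2 + z*(-28*t - 24)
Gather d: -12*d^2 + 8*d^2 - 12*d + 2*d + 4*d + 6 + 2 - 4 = -4*d^2 - 6*d + 4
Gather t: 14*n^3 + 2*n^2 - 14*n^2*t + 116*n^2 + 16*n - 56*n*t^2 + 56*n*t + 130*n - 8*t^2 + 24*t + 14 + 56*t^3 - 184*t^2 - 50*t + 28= 14*n^3 + 118*n^2 + 146*n + 56*t^3 + t^2*(-56*n - 192) + t*(-14*n^2 + 56*n - 26) + 42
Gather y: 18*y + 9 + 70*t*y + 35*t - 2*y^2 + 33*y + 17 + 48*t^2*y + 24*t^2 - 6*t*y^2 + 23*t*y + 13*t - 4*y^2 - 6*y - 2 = 24*t^2 + 48*t + y^2*(-6*t - 6) + y*(48*t^2 + 93*t + 45) + 24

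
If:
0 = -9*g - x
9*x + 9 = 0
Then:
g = 1/9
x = -1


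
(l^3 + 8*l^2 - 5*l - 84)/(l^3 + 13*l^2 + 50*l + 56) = (l - 3)/(l + 2)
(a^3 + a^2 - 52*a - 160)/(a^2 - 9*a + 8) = (a^2 + 9*a + 20)/(a - 1)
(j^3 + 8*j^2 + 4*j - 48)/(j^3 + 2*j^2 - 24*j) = (j^2 + 2*j - 8)/(j*(j - 4))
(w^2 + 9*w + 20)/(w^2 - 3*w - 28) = (w + 5)/(w - 7)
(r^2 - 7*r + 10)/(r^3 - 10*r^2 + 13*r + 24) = (r^2 - 7*r + 10)/(r^3 - 10*r^2 + 13*r + 24)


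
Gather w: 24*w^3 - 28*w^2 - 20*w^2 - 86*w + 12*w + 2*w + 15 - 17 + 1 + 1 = 24*w^3 - 48*w^2 - 72*w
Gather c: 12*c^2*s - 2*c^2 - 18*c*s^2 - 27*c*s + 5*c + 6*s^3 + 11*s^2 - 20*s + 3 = c^2*(12*s - 2) + c*(-18*s^2 - 27*s + 5) + 6*s^3 + 11*s^2 - 20*s + 3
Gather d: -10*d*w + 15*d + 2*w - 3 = d*(15 - 10*w) + 2*w - 3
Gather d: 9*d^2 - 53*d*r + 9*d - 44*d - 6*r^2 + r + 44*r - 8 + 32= 9*d^2 + d*(-53*r - 35) - 6*r^2 + 45*r + 24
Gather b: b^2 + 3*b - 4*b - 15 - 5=b^2 - b - 20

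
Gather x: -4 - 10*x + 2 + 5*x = -5*x - 2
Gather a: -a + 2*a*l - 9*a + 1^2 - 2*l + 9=a*(2*l - 10) - 2*l + 10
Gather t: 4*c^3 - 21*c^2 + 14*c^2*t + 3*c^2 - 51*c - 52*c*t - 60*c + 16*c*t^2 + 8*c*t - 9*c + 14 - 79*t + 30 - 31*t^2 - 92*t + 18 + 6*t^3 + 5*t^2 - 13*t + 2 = 4*c^3 - 18*c^2 - 120*c + 6*t^3 + t^2*(16*c - 26) + t*(14*c^2 - 44*c - 184) + 64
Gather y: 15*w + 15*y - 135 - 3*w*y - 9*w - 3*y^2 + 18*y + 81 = 6*w - 3*y^2 + y*(33 - 3*w) - 54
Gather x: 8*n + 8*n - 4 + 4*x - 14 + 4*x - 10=16*n + 8*x - 28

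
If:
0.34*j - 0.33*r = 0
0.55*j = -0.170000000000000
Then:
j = -0.31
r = -0.32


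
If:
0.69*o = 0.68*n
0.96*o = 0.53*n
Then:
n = 0.00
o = 0.00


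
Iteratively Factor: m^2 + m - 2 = (m + 2)*(m - 1)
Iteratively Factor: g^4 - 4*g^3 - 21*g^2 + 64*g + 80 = (g + 4)*(g^3 - 8*g^2 + 11*g + 20) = (g + 1)*(g + 4)*(g^2 - 9*g + 20) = (g - 4)*(g + 1)*(g + 4)*(g - 5)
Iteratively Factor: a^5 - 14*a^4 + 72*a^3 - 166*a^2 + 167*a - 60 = (a - 3)*(a^4 - 11*a^3 + 39*a^2 - 49*a + 20) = (a - 5)*(a - 3)*(a^3 - 6*a^2 + 9*a - 4) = (a - 5)*(a - 3)*(a - 1)*(a^2 - 5*a + 4) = (a - 5)*(a - 3)*(a - 1)^2*(a - 4)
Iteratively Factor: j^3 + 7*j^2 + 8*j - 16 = (j + 4)*(j^2 + 3*j - 4) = (j - 1)*(j + 4)*(j + 4)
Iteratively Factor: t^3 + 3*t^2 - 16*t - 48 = (t - 4)*(t^2 + 7*t + 12) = (t - 4)*(t + 4)*(t + 3)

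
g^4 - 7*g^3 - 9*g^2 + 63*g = g*(g - 7)*(g - 3)*(g + 3)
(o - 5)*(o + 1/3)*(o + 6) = o^3 + 4*o^2/3 - 89*o/3 - 10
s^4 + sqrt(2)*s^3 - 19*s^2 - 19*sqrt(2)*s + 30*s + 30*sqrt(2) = (s - 3)*(s - 2)*(s + 5)*(s + sqrt(2))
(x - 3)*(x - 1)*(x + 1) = x^3 - 3*x^2 - x + 3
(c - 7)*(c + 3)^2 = c^3 - c^2 - 33*c - 63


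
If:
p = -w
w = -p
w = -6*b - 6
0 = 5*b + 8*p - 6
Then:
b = -42/53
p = 66/53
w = -66/53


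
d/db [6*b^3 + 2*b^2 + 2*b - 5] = 18*b^2 + 4*b + 2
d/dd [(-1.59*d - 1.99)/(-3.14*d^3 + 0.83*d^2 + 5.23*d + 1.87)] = (-9.9852*d^3 - 17.4261*d^2 + 3.3034*d + 7.4344)/(9.8596*d^6 - 5.2124*d^5 - 32.1555*d^4 - 3.0618*d^3 + 30.4571*d^2 + 19.5602*d + 3.4969)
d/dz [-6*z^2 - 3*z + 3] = -12*z - 3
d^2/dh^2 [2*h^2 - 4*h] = 4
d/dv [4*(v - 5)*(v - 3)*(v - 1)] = 12*v^2 - 72*v + 92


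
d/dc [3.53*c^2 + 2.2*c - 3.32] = 7.06*c + 2.2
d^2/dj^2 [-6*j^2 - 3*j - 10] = -12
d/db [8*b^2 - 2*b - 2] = 16*b - 2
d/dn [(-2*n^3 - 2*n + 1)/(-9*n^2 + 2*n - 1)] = 2*n*(9*n^3 - 4*n^2 - 6*n + 9)/(81*n^4 - 36*n^3 + 22*n^2 - 4*n + 1)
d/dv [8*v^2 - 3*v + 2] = 16*v - 3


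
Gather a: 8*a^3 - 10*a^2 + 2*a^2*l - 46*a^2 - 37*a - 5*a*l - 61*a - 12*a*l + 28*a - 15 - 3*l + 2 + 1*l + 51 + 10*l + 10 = 8*a^3 + a^2*(2*l - 56) + a*(-17*l - 70) + 8*l + 48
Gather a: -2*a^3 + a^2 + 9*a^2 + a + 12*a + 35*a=-2*a^3 + 10*a^2 + 48*a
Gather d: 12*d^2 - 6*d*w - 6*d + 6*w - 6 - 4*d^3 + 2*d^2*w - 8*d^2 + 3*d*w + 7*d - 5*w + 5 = -4*d^3 + d^2*(2*w + 4) + d*(1 - 3*w) + w - 1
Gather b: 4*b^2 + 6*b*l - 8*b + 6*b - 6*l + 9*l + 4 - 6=4*b^2 + b*(6*l - 2) + 3*l - 2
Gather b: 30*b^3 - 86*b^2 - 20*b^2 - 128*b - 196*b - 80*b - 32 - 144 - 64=30*b^3 - 106*b^2 - 404*b - 240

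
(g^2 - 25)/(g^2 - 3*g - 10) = (g + 5)/(g + 2)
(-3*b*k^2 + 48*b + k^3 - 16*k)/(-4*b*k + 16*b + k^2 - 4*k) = (3*b*k + 12*b - k^2 - 4*k)/(4*b - k)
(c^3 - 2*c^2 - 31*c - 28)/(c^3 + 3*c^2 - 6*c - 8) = (c - 7)/(c - 2)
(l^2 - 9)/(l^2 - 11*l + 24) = (l + 3)/(l - 8)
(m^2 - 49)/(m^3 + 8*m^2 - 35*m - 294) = (m - 7)/(m^2 + m - 42)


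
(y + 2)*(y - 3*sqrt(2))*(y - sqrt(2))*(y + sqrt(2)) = y^4 - 3*sqrt(2)*y^3 + 2*y^3 - 6*sqrt(2)*y^2 - 2*y^2 - 4*y + 6*sqrt(2)*y + 12*sqrt(2)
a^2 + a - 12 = (a - 3)*(a + 4)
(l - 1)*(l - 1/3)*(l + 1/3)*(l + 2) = l^4 + l^3 - 19*l^2/9 - l/9 + 2/9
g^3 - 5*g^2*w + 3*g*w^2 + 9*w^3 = (g - 3*w)^2*(g + w)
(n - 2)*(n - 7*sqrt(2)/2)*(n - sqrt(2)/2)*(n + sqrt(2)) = n^4 - 3*sqrt(2)*n^3 - 2*n^3 - 9*n^2/2 + 6*sqrt(2)*n^2 + 7*sqrt(2)*n/2 + 9*n - 7*sqrt(2)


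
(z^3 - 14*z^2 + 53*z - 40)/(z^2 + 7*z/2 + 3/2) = 2*(z^3 - 14*z^2 + 53*z - 40)/(2*z^2 + 7*z + 3)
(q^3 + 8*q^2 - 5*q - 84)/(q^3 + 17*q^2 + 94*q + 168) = (q - 3)/(q + 6)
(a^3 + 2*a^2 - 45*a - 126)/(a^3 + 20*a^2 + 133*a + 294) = (a^2 - 4*a - 21)/(a^2 + 14*a + 49)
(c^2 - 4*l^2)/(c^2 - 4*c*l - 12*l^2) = (c - 2*l)/(c - 6*l)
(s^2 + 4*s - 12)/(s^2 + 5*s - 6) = (s - 2)/(s - 1)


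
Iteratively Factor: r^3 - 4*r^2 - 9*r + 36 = (r - 3)*(r^2 - r - 12) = (r - 4)*(r - 3)*(r + 3)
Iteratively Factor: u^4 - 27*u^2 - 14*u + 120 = (u + 4)*(u^3 - 4*u^2 - 11*u + 30) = (u - 5)*(u + 4)*(u^2 + u - 6) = (u - 5)*(u - 2)*(u + 4)*(u + 3)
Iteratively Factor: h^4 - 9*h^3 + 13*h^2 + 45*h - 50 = (h - 5)*(h^3 - 4*h^2 - 7*h + 10) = (h - 5)^2*(h^2 + h - 2) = (h - 5)^2*(h + 2)*(h - 1)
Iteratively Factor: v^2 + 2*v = (v)*(v + 2)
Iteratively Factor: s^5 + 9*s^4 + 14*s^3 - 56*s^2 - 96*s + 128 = (s - 1)*(s^4 + 10*s^3 + 24*s^2 - 32*s - 128) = (s - 1)*(s + 4)*(s^3 + 6*s^2 - 32) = (s - 1)*(s + 4)^2*(s^2 + 2*s - 8) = (s - 1)*(s + 4)^3*(s - 2)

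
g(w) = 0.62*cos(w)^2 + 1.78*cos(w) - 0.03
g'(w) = -1.24*sin(w)*cos(w) - 1.78*sin(w)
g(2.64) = -1.11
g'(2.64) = -0.33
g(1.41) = 0.27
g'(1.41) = -1.95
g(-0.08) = 2.36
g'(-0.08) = 0.24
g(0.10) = 2.35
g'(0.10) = -0.30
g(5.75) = 1.96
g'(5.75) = 1.45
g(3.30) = -1.18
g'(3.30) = 0.09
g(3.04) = -1.19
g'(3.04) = -0.06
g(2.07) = -0.74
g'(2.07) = -1.04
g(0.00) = 2.37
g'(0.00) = 0.00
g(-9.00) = -1.14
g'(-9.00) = 0.27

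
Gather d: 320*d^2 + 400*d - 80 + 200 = 320*d^2 + 400*d + 120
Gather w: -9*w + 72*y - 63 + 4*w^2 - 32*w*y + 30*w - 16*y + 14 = 4*w^2 + w*(21 - 32*y) + 56*y - 49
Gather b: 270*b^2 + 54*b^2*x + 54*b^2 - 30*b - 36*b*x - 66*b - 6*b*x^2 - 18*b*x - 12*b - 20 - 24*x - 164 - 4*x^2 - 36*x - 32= b^2*(54*x + 324) + b*(-6*x^2 - 54*x - 108) - 4*x^2 - 60*x - 216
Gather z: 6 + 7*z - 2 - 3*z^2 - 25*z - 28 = -3*z^2 - 18*z - 24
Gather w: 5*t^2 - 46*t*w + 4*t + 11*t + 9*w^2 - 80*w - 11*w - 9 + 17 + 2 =5*t^2 + 15*t + 9*w^2 + w*(-46*t - 91) + 10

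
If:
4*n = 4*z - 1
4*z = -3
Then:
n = -1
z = -3/4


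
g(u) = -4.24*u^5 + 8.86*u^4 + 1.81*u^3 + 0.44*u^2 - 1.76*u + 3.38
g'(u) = -21.2*u^4 + 35.44*u^3 + 5.43*u^2 + 0.88*u - 1.76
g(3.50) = -817.16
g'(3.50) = -1594.00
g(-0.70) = 7.05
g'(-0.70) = -16.96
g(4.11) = -2315.12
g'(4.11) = -3495.22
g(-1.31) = 44.82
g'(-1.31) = -135.70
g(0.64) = 3.94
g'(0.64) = 6.76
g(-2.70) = 1054.96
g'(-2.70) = -1788.77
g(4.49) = -3968.29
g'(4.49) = -5296.66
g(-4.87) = 16411.77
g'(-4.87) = -15895.45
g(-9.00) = 307233.59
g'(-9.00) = -164498.81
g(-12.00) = 1235728.82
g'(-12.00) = -500073.92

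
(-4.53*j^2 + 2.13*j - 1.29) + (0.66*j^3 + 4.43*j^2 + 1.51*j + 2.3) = 0.66*j^3 - 0.100000000000001*j^2 + 3.64*j + 1.01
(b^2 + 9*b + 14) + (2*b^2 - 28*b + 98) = 3*b^2 - 19*b + 112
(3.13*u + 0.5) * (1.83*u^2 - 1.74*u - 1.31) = 5.7279*u^3 - 4.5312*u^2 - 4.9703*u - 0.655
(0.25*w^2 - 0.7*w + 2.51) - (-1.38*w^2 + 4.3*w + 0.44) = 1.63*w^2 - 5.0*w + 2.07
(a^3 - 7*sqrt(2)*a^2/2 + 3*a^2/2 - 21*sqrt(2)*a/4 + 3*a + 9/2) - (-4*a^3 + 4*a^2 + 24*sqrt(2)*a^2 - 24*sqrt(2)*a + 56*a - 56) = 5*a^3 - 55*sqrt(2)*a^2/2 - 5*a^2/2 - 53*a + 75*sqrt(2)*a/4 + 121/2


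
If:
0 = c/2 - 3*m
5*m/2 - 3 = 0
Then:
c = 36/5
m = 6/5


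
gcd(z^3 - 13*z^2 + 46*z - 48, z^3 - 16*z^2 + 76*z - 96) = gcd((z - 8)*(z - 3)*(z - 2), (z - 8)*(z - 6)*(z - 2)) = z^2 - 10*z + 16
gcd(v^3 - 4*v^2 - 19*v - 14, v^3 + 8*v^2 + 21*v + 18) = v + 2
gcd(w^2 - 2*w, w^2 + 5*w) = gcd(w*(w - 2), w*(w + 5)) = w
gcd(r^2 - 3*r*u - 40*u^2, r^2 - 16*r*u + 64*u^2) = r - 8*u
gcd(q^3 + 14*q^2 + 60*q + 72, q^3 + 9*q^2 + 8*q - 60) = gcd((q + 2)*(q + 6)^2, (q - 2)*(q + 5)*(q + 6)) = q + 6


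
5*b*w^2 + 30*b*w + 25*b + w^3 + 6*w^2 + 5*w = (5*b + w)*(w + 1)*(w + 5)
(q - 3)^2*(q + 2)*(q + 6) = q^4 + 2*q^3 - 27*q^2 + 108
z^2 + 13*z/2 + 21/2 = (z + 3)*(z + 7/2)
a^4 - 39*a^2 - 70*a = a*(a - 7)*(a + 2)*(a + 5)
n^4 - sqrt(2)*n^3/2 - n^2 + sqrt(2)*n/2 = n*(n - 1)*(n + 1)*(n - sqrt(2)/2)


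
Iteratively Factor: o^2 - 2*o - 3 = (o + 1)*(o - 3)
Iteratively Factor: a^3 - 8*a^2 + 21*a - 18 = (a - 3)*(a^2 - 5*a + 6) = (a - 3)*(a - 2)*(a - 3)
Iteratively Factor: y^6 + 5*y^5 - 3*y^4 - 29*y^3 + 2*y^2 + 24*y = (y - 2)*(y^5 + 7*y^4 + 11*y^3 - 7*y^2 - 12*y) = (y - 2)*(y - 1)*(y^4 + 8*y^3 + 19*y^2 + 12*y) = (y - 2)*(y - 1)*(y + 4)*(y^3 + 4*y^2 + 3*y) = (y - 2)*(y - 1)*(y + 1)*(y + 4)*(y^2 + 3*y) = y*(y - 2)*(y - 1)*(y + 1)*(y + 4)*(y + 3)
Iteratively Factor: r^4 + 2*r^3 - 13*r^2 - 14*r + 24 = (r + 4)*(r^3 - 2*r^2 - 5*r + 6) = (r - 3)*(r + 4)*(r^2 + r - 2) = (r - 3)*(r - 1)*(r + 4)*(r + 2)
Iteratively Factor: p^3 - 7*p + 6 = (p + 3)*(p^2 - 3*p + 2) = (p - 2)*(p + 3)*(p - 1)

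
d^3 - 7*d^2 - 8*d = d*(d - 8)*(d + 1)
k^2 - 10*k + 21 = (k - 7)*(k - 3)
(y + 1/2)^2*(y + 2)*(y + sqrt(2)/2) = y^4 + sqrt(2)*y^3/2 + 3*y^3 + 3*sqrt(2)*y^2/2 + 9*y^2/4 + y/2 + 9*sqrt(2)*y/8 + sqrt(2)/4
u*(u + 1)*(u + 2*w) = u^3 + 2*u^2*w + u^2 + 2*u*w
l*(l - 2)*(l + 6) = l^3 + 4*l^2 - 12*l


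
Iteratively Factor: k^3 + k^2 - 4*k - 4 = (k - 2)*(k^2 + 3*k + 2) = (k - 2)*(k + 2)*(k + 1)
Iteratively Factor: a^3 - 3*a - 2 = (a - 2)*(a^2 + 2*a + 1) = (a - 2)*(a + 1)*(a + 1)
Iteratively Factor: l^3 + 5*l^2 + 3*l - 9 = (l - 1)*(l^2 + 6*l + 9) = (l - 1)*(l + 3)*(l + 3)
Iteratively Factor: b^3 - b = (b)*(b^2 - 1) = b*(b + 1)*(b - 1)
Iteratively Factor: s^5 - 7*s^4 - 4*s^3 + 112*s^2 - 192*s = (s)*(s^4 - 7*s^3 - 4*s^2 + 112*s - 192) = s*(s + 4)*(s^3 - 11*s^2 + 40*s - 48) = s*(s - 3)*(s + 4)*(s^2 - 8*s + 16) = s*(s - 4)*(s - 3)*(s + 4)*(s - 4)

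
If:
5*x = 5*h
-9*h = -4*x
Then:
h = 0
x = 0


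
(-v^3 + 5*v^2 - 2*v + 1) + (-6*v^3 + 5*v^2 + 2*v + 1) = -7*v^3 + 10*v^2 + 2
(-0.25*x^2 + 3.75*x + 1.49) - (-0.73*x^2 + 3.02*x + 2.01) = 0.48*x^2 + 0.73*x - 0.52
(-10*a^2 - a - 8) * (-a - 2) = 10*a^3 + 21*a^2 + 10*a + 16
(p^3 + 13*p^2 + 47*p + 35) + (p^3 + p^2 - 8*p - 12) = 2*p^3 + 14*p^2 + 39*p + 23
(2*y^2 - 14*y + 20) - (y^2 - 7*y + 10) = y^2 - 7*y + 10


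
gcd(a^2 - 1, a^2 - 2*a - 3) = a + 1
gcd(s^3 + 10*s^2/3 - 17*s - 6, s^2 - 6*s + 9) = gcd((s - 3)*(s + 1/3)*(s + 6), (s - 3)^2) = s - 3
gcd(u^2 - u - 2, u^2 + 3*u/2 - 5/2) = 1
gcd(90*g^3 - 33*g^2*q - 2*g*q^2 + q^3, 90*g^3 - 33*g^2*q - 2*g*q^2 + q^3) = 90*g^3 - 33*g^2*q - 2*g*q^2 + q^3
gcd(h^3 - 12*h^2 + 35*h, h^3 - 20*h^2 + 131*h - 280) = h^2 - 12*h + 35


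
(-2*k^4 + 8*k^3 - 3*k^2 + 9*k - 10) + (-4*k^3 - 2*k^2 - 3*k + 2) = -2*k^4 + 4*k^3 - 5*k^2 + 6*k - 8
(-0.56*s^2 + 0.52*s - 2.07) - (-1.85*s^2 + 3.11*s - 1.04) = 1.29*s^2 - 2.59*s - 1.03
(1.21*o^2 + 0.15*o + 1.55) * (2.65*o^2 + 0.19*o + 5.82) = 3.2065*o^4 + 0.6274*o^3 + 11.1782*o^2 + 1.1675*o + 9.021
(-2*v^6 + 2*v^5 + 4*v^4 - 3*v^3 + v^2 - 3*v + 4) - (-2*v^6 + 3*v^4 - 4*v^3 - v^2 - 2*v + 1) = 2*v^5 + v^4 + v^3 + 2*v^2 - v + 3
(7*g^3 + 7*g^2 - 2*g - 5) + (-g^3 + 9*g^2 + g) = 6*g^3 + 16*g^2 - g - 5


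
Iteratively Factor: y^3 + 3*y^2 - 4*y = (y - 1)*(y^2 + 4*y) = y*(y - 1)*(y + 4)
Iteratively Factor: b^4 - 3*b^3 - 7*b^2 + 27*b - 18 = (b - 2)*(b^3 - b^2 - 9*b + 9) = (b - 2)*(b - 1)*(b^2 - 9) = (b - 2)*(b - 1)*(b + 3)*(b - 3)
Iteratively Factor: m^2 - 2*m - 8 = (m + 2)*(m - 4)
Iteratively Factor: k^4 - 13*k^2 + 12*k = (k - 3)*(k^3 + 3*k^2 - 4*k) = k*(k - 3)*(k^2 + 3*k - 4) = k*(k - 3)*(k + 4)*(k - 1)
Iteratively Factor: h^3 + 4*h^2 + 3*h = (h + 3)*(h^2 + h) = (h + 1)*(h + 3)*(h)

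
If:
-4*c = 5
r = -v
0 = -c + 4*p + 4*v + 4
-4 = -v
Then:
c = -5/4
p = -85/16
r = -4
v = 4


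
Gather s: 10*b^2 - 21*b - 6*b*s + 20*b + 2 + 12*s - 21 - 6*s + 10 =10*b^2 - b + s*(6 - 6*b) - 9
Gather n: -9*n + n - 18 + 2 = -8*n - 16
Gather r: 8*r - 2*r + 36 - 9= 6*r + 27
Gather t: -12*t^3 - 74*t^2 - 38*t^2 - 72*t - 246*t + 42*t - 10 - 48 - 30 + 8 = -12*t^3 - 112*t^2 - 276*t - 80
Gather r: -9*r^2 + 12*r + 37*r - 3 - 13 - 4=-9*r^2 + 49*r - 20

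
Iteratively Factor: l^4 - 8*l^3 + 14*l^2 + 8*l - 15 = (l - 5)*(l^3 - 3*l^2 - l + 3) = (l - 5)*(l - 3)*(l^2 - 1) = (l - 5)*(l - 3)*(l - 1)*(l + 1)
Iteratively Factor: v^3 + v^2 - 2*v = (v)*(v^2 + v - 2) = v*(v + 2)*(v - 1)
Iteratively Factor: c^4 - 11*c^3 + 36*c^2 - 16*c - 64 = (c + 1)*(c^3 - 12*c^2 + 48*c - 64) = (c - 4)*(c + 1)*(c^2 - 8*c + 16) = (c - 4)^2*(c + 1)*(c - 4)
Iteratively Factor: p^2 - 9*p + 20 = (p - 4)*(p - 5)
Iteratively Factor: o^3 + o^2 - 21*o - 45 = (o + 3)*(o^2 - 2*o - 15) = (o - 5)*(o + 3)*(o + 3)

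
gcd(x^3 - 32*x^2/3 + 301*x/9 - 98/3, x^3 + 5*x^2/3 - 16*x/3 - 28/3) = x - 7/3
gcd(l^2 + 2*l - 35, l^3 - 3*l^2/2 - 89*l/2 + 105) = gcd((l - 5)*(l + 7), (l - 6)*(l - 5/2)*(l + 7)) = l + 7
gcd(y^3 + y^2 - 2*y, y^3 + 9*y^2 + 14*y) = y^2 + 2*y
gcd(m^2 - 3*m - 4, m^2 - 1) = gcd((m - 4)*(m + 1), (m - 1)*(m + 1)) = m + 1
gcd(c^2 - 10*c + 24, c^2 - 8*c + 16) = c - 4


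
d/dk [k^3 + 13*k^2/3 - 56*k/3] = 3*k^2 + 26*k/3 - 56/3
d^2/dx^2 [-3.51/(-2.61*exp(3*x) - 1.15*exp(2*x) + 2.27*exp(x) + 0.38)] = ((-82.4499*exp(2*x) - 16.146*exp(x) + 7.9677)*(2.61*exp(3*x) + 1.15*exp(2*x) - 2.27*exp(x) - 0.38) + 3.51*(7.83*exp(2*x) + 2.3*exp(x) - 2.27)*(15.66*exp(2*x) + 4.6*exp(x) - 4.54)*exp(x))*exp(x)/(2.61*exp(3*x) + 1.15*exp(2*x) - 2.27*exp(x) - 0.38)^3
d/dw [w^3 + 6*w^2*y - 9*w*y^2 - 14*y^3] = 3*w^2 + 12*w*y - 9*y^2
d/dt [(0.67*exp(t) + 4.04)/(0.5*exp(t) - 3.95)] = -4.6665*exp(t)/(0.5*exp(t) - 3.95)^2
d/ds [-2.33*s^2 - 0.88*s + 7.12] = -4.66*s - 0.88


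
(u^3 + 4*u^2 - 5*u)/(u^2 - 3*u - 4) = u*(-u^2 - 4*u + 5)/(-u^2 + 3*u + 4)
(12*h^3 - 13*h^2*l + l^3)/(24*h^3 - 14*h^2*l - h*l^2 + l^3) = (h - l)/(2*h - l)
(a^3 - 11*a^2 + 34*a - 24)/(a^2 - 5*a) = (a^3 - 11*a^2 + 34*a - 24)/(a*(a - 5))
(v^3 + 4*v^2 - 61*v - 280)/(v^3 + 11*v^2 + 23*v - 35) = (v - 8)/(v - 1)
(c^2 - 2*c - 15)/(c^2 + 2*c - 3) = (c - 5)/(c - 1)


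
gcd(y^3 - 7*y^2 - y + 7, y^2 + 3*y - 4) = y - 1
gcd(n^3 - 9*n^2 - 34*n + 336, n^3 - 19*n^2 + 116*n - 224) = n^2 - 15*n + 56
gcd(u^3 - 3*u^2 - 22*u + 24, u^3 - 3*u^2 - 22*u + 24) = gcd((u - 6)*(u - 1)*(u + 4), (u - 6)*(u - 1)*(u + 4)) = u^3 - 3*u^2 - 22*u + 24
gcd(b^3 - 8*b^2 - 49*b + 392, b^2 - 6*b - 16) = b - 8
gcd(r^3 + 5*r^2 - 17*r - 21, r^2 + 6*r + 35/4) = 1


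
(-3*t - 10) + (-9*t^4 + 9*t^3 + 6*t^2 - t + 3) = -9*t^4 + 9*t^3 + 6*t^2 - 4*t - 7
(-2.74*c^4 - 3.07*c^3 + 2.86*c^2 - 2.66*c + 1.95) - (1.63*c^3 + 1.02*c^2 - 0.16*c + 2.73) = -2.74*c^4 - 4.7*c^3 + 1.84*c^2 - 2.5*c - 0.78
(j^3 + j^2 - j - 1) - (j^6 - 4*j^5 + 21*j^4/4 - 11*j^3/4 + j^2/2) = -j^6 + 4*j^5 - 21*j^4/4 + 15*j^3/4 + j^2/2 - j - 1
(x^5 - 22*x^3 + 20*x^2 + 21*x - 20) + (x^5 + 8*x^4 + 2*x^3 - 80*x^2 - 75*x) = 2*x^5 + 8*x^4 - 20*x^3 - 60*x^2 - 54*x - 20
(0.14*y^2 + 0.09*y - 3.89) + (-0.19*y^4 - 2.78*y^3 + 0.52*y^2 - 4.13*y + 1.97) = -0.19*y^4 - 2.78*y^3 + 0.66*y^2 - 4.04*y - 1.92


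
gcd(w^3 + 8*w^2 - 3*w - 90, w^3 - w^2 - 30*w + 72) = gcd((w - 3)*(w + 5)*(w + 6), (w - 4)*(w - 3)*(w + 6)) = w^2 + 3*w - 18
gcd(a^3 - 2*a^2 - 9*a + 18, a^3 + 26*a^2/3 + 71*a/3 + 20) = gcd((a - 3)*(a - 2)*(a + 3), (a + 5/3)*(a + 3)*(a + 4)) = a + 3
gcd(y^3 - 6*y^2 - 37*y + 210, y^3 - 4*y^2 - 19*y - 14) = y - 7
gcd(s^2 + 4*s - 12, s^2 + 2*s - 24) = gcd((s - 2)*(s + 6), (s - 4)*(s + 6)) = s + 6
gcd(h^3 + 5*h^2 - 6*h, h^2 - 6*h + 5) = h - 1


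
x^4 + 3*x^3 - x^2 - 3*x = x*(x - 1)*(x + 1)*(x + 3)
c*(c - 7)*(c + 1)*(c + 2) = c^4 - 4*c^3 - 19*c^2 - 14*c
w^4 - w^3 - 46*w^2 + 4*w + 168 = (w - 7)*(w - 2)*(w + 2)*(w + 6)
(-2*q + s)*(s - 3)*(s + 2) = -2*q*s^2 + 2*q*s + 12*q + s^3 - s^2 - 6*s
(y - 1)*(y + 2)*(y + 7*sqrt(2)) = y^3 + y^2 + 7*sqrt(2)*y^2 - 2*y + 7*sqrt(2)*y - 14*sqrt(2)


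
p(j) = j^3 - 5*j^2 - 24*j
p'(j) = 3*j^2 - 10*j - 24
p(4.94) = -120.02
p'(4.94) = -0.19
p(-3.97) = -46.10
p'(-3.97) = 62.98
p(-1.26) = 20.30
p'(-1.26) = -6.64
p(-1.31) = 20.61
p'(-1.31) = -5.75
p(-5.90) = -237.83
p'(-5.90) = 139.43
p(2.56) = -77.43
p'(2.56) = -29.94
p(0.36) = -9.24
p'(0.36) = -27.21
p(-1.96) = 20.30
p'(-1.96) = 7.12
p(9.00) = 108.00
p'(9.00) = 129.00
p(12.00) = 720.00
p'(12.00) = 288.00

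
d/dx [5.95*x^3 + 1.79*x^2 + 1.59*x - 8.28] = 17.85*x^2 + 3.58*x + 1.59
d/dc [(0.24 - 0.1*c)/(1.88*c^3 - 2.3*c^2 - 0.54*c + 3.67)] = (0.376*c^3 - 1.5836*c^2 + 1.104*c - 0.2374)/(3.5344*c^6 - 8.648*c^5 + 3.2596*c^4 + 16.2832*c^3 - 16.5904*c^2 - 3.9636*c + 13.4689)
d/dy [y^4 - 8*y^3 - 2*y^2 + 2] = 4*y*(y^2 - 6*y - 1)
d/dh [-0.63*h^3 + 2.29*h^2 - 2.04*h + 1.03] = -1.89*h^2 + 4.58*h - 2.04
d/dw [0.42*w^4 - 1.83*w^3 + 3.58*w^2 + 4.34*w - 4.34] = 1.68*w^3 - 5.49*w^2 + 7.16*w + 4.34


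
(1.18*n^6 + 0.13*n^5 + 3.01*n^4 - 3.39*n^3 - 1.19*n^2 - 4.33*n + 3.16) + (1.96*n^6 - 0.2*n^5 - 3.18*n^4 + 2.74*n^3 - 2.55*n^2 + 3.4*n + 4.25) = 3.14*n^6 - 0.07*n^5 - 0.17*n^4 - 0.65*n^3 - 3.74*n^2 - 0.93*n + 7.41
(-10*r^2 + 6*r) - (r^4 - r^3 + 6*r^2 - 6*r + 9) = -r^4 + r^3 - 16*r^2 + 12*r - 9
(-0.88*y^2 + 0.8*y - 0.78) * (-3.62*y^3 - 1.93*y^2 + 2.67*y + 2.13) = 3.1856*y^5 - 1.1976*y^4 - 1.07*y^3 + 1.767*y^2 - 0.3786*y - 1.6614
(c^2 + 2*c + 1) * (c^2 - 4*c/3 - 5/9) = c^4 + 2*c^3/3 - 20*c^2/9 - 22*c/9 - 5/9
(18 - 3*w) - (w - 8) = 26 - 4*w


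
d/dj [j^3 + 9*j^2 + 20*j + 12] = 3*j^2 + 18*j + 20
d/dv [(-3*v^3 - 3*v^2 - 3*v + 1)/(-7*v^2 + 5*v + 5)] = (21*v^4 - 30*v^3 - 81*v^2 - 16*v - 20)/(49*v^4 - 70*v^3 - 45*v^2 + 50*v + 25)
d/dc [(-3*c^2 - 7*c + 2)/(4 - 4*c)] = (3*c^2 - 6*c - 5)/(4*(c^2 - 2*c + 1))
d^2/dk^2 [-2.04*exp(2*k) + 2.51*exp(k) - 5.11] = (2.51 - 8.16*exp(k))*exp(k)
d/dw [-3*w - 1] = -3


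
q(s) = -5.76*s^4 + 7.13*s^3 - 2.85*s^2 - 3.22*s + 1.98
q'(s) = -23.04*s^3 + 21.39*s^2 - 5.7*s - 3.22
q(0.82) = -1.25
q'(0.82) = -6.21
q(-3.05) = -715.46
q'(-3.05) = 866.85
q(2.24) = -84.41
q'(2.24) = -167.62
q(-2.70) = -456.55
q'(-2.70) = 621.60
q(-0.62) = 0.33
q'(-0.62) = 14.03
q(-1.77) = -97.32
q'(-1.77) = 201.64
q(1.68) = -23.55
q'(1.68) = -61.67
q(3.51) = -610.39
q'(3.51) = -756.03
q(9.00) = -32851.44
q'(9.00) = -15118.09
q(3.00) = -307.38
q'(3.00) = -449.89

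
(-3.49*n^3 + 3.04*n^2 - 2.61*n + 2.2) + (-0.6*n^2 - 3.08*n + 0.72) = -3.49*n^3 + 2.44*n^2 - 5.69*n + 2.92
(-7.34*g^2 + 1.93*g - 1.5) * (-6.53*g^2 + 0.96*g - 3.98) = 47.9302*g^4 - 19.6493*g^3 + 40.861*g^2 - 9.1214*g + 5.97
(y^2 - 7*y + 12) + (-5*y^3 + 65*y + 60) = -5*y^3 + y^2 + 58*y + 72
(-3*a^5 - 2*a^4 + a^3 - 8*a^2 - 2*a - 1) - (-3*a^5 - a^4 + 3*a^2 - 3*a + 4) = -a^4 + a^3 - 11*a^2 + a - 5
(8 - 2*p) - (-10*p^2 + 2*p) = 10*p^2 - 4*p + 8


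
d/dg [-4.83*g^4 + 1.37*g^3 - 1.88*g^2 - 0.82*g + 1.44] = -19.32*g^3 + 4.11*g^2 - 3.76*g - 0.82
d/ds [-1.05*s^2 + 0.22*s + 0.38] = 0.22 - 2.1*s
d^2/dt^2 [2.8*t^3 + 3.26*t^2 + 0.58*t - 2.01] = 16.8*t + 6.52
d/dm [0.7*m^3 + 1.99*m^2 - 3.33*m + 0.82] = 2.1*m^2 + 3.98*m - 3.33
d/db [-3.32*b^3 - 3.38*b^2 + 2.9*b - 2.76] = -9.96*b^2 - 6.76*b + 2.9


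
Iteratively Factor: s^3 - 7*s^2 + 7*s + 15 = (s - 3)*(s^2 - 4*s - 5) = (s - 5)*(s - 3)*(s + 1)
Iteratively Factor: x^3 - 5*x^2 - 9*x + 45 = (x - 3)*(x^2 - 2*x - 15) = (x - 3)*(x + 3)*(x - 5)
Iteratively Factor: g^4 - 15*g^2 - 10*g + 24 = (g + 3)*(g^3 - 3*g^2 - 6*g + 8) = (g + 2)*(g + 3)*(g^2 - 5*g + 4) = (g - 4)*(g + 2)*(g + 3)*(g - 1)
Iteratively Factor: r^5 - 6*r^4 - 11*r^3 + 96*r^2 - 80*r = (r)*(r^4 - 6*r^3 - 11*r^2 + 96*r - 80) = r*(r - 1)*(r^3 - 5*r^2 - 16*r + 80) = r*(r - 1)*(r + 4)*(r^2 - 9*r + 20) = r*(r - 5)*(r - 1)*(r + 4)*(r - 4)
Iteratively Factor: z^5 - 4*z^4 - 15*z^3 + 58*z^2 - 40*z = (z - 2)*(z^4 - 2*z^3 - 19*z^2 + 20*z) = (z - 2)*(z - 1)*(z^3 - z^2 - 20*z) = (z - 2)*(z - 1)*(z + 4)*(z^2 - 5*z) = (z - 5)*(z - 2)*(z - 1)*(z + 4)*(z)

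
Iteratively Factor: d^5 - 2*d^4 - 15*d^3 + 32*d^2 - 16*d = (d - 1)*(d^4 - d^3 - 16*d^2 + 16*d) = (d - 4)*(d - 1)*(d^3 + 3*d^2 - 4*d) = d*(d - 4)*(d - 1)*(d^2 + 3*d - 4) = d*(d - 4)*(d - 1)*(d + 4)*(d - 1)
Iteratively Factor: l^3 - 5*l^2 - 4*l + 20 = (l - 2)*(l^2 - 3*l - 10) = (l - 5)*(l - 2)*(l + 2)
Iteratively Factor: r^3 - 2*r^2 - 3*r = (r + 1)*(r^2 - 3*r) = (r - 3)*(r + 1)*(r)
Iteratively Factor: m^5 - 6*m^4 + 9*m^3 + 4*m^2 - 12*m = (m - 3)*(m^4 - 3*m^3 + 4*m) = (m - 3)*(m - 2)*(m^3 - m^2 - 2*m) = m*(m - 3)*(m - 2)*(m^2 - m - 2) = m*(m - 3)*(m - 2)*(m + 1)*(m - 2)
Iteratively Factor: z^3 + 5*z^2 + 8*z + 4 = (z + 2)*(z^2 + 3*z + 2) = (z + 2)^2*(z + 1)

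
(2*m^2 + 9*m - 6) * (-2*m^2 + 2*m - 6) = -4*m^4 - 14*m^3 + 18*m^2 - 66*m + 36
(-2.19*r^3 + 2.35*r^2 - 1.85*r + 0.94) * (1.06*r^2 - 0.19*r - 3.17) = -2.3214*r^5 + 2.9071*r^4 + 4.5348*r^3 - 6.1016*r^2 + 5.6859*r - 2.9798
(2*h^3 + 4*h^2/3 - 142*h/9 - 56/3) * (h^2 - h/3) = 2*h^5 + 2*h^4/3 - 146*h^3/9 - 362*h^2/27 + 56*h/9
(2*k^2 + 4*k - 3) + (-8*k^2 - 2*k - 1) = -6*k^2 + 2*k - 4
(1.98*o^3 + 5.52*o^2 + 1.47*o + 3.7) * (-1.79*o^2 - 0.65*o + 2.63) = -3.5442*o^5 - 11.1678*o^4 - 1.0119*o^3 + 6.9391*o^2 + 1.4611*o + 9.731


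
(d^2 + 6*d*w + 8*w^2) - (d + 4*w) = d^2 + 6*d*w - d + 8*w^2 - 4*w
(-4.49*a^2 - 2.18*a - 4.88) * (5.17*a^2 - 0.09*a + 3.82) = -23.2133*a^4 - 10.8665*a^3 - 42.1852*a^2 - 7.8884*a - 18.6416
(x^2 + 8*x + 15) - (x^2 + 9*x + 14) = 1 - x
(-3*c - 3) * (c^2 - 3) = -3*c^3 - 3*c^2 + 9*c + 9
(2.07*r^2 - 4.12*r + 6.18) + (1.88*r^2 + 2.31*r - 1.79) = 3.95*r^2 - 1.81*r + 4.39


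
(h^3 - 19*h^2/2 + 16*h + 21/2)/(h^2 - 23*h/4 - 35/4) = 2*(2*h^2 - 5*h - 3)/(4*h + 5)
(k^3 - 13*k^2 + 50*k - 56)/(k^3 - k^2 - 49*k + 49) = (k^2 - 6*k + 8)/(k^2 + 6*k - 7)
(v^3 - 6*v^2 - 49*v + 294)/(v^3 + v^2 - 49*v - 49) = (v - 6)/(v + 1)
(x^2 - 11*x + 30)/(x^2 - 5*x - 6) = (x - 5)/(x + 1)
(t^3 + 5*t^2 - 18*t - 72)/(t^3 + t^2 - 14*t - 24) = (t + 6)/(t + 2)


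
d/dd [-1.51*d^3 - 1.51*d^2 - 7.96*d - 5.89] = -4.53*d^2 - 3.02*d - 7.96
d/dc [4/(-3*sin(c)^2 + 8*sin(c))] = 8*(3*sin(c) - 4)*cos(c)/((3*sin(c) - 8)^2*sin(c)^2)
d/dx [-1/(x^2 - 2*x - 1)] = 2*(x - 1)/(-x^2 + 2*x + 1)^2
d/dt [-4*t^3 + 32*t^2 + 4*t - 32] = -12*t^2 + 64*t + 4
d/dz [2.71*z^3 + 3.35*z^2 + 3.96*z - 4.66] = 8.13*z^2 + 6.7*z + 3.96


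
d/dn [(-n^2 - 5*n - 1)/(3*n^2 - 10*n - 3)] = (25*n^2 + 12*n + 5)/(9*n^4 - 60*n^3 + 82*n^2 + 60*n + 9)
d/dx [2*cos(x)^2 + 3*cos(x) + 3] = -(4*cos(x) + 3)*sin(x)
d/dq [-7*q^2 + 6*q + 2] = 6 - 14*q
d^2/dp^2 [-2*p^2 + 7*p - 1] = -4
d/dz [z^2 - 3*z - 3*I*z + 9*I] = 2*z - 3 - 3*I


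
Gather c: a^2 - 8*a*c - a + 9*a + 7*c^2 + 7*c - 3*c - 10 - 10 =a^2 + 8*a + 7*c^2 + c*(4 - 8*a) - 20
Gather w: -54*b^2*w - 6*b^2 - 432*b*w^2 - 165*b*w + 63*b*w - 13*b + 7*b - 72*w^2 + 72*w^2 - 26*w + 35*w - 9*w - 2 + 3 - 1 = -6*b^2 - 432*b*w^2 - 6*b + w*(-54*b^2 - 102*b)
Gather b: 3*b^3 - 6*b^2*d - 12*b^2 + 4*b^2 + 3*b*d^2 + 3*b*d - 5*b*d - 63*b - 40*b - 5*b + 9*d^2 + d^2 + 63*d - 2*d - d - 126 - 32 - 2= 3*b^3 + b^2*(-6*d - 8) + b*(3*d^2 - 2*d - 108) + 10*d^2 + 60*d - 160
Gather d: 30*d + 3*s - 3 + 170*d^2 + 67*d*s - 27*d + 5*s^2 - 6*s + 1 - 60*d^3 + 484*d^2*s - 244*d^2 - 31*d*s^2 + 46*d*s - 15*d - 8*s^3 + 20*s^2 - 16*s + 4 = -60*d^3 + d^2*(484*s - 74) + d*(-31*s^2 + 113*s - 12) - 8*s^3 + 25*s^2 - 19*s + 2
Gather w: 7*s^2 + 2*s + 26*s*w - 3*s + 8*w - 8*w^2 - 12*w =7*s^2 - s - 8*w^2 + w*(26*s - 4)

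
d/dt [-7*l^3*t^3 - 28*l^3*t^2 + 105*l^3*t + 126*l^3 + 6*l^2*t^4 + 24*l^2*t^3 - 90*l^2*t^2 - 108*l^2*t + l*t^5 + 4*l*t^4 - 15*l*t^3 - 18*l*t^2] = l*(-21*l^2*t^2 - 56*l^2*t + 105*l^2 + 24*l*t^3 + 72*l*t^2 - 180*l*t - 108*l + 5*t^4 + 16*t^3 - 45*t^2 - 36*t)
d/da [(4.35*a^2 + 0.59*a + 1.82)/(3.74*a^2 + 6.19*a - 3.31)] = (24.7199*a^2 - 42.4106*a - 13.2187)/(13.9876*a^4 + 46.3012*a^3 + 13.5573*a^2 - 40.9778*a + 10.9561)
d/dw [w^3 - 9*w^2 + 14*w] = 3*w^2 - 18*w + 14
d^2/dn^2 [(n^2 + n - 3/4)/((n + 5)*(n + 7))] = 11*(-4*n^3 - 39*n^2 - 48*n + 263)/(2*(n^6 + 36*n^5 + 537*n^4 + 4248*n^3 + 18795*n^2 + 44100*n + 42875))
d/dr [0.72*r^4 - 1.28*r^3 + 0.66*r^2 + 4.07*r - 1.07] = 2.88*r^3 - 3.84*r^2 + 1.32*r + 4.07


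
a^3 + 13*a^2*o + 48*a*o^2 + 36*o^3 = (a + o)*(a + 6*o)^2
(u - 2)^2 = u^2 - 4*u + 4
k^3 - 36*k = k*(k - 6)*(k + 6)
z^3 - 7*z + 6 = (z - 2)*(z - 1)*(z + 3)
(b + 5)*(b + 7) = b^2 + 12*b + 35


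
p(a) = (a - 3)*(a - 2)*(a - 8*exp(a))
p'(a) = (1 - 8*exp(a))*(a - 3)*(a - 2) + (a - 3)*(a - 8*exp(a)) + (a - 2)*(a - 8*exp(a))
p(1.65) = -18.90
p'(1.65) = 48.80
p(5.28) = -11708.77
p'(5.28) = -20445.96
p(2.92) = 10.70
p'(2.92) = -111.30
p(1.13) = -38.45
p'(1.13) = 26.10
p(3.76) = -454.55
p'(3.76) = -1314.61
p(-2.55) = -80.17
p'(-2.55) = 41.54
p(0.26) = -48.23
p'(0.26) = 0.62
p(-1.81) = -57.16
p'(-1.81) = 21.22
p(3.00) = 0.00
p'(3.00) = -157.68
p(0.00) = -48.00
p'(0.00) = -2.00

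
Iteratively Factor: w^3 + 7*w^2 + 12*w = (w)*(w^2 + 7*w + 12) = w*(w + 4)*(w + 3)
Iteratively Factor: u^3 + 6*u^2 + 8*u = (u + 4)*(u^2 + 2*u) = u*(u + 4)*(u + 2)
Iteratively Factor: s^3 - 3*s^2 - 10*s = (s)*(s^2 - 3*s - 10) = s*(s - 5)*(s + 2)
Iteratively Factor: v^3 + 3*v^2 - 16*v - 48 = (v + 3)*(v^2 - 16) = (v - 4)*(v + 3)*(v + 4)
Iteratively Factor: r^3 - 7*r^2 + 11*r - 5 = (r - 1)*(r^2 - 6*r + 5) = (r - 5)*(r - 1)*(r - 1)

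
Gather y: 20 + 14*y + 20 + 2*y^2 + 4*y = 2*y^2 + 18*y + 40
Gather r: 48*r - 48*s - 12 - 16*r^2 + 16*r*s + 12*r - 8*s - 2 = -16*r^2 + r*(16*s + 60) - 56*s - 14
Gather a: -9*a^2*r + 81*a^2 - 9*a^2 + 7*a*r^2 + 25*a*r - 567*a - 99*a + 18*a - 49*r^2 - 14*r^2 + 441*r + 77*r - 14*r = a^2*(72 - 9*r) + a*(7*r^2 + 25*r - 648) - 63*r^2 + 504*r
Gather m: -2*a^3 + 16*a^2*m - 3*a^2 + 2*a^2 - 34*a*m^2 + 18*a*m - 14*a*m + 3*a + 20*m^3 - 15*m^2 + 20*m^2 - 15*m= -2*a^3 - a^2 + 3*a + 20*m^3 + m^2*(5 - 34*a) + m*(16*a^2 + 4*a - 15)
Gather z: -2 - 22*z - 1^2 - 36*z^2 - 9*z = -36*z^2 - 31*z - 3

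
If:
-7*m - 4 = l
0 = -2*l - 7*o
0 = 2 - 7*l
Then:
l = 2/7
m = -30/49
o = -4/49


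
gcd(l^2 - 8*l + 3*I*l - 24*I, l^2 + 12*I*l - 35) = 1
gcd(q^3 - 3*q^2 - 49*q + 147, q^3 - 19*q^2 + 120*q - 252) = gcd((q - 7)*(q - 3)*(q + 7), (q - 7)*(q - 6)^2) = q - 7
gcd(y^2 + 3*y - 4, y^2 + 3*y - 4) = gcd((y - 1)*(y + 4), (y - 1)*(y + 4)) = y^2 + 3*y - 4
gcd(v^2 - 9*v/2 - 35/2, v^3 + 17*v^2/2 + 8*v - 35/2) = v + 5/2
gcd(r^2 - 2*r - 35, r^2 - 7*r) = r - 7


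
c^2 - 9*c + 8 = (c - 8)*(c - 1)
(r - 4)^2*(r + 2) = r^3 - 6*r^2 + 32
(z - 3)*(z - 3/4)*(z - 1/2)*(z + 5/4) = z^4 - 3*z^3 - 19*z^2/16 + 129*z/32 - 45/32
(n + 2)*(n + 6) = n^2 + 8*n + 12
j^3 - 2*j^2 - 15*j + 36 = (j - 3)^2*(j + 4)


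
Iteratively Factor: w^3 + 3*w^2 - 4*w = (w - 1)*(w^2 + 4*w) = (w - 1)*(w + 4)*(w)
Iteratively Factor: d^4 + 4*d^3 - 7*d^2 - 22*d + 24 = (d - 1)*(d^3 + 5*d^2 - 2*d - 24) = (d - 1)*(d + 4)*(d^2 + d - 6) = (d - 2)*(d - 1)*(d + 4)*(d + 3)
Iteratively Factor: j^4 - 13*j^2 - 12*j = (j - 4)*(j^3 + 4*j^2 + 3*j) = j*(j - 4)*(j^2 + 4*j + 3) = j*(j - 4)*(j + 3)*(j + 1)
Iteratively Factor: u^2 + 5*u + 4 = (u + 1)*(u + 4)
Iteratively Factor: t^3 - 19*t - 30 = (t + 2)*(t^2 - 2*t - 15) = (t - 5)*(t + 2)*(t + 3)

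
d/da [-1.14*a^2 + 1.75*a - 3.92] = 1.75 - 2.28*a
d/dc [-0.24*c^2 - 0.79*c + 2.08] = -0.48*c - 0.79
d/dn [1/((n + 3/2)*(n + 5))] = 2*(-4*n - 13)/(4*n^4 + 52*n^3 + 229*n^2 + 390*n + 225)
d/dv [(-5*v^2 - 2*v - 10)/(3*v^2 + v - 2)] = (v^2 + 80*v + 14)/(9*v^4 + 6*v^3 - 11*v^2 - 4*v + 4)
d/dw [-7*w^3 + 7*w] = 7 - 21*w^2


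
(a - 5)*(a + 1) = a^2 - 4*a - 5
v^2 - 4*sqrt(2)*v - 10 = (v - 5*sqrt(2))*(v + sqrt(2))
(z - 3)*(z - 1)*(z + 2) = z^3 - 2*z^2 - 5*z + 6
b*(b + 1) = b^2 + b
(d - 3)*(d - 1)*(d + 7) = d^3 + 3*d^2 - 25*d + 21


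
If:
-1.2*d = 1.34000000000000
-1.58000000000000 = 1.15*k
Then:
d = -1.12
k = -1.37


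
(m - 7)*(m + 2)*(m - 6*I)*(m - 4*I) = m^4 - 5*m^3 - 10*I*m^3 - 38*m^2 + 50*I*m^2 + 120*m + 140*I*m + 336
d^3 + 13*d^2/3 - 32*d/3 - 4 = (d - 2)*(d + 1/3)*(d + 6)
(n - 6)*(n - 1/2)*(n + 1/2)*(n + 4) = n^4 - 2*n^3 - 97*n^2/4 + n/2 + 6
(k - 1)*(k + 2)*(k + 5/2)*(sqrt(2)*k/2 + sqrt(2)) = sqrt(2)*k^4/2 + 11*sqrt(2)*k^3/4 + 15*sqrt(2)*k^2/4 - 2*sqrt(2)*k - 5*sqrt(2)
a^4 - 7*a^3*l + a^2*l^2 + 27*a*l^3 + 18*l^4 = (a - 6*l)*(a - 3*l)*(a + l)^2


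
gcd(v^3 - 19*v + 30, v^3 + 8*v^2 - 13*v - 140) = v + 5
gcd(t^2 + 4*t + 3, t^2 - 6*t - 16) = 1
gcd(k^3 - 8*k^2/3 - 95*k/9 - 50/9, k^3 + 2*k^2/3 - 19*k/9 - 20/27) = k + 5/3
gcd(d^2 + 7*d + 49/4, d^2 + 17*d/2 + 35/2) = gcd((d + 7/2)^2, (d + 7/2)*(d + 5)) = d + 7/2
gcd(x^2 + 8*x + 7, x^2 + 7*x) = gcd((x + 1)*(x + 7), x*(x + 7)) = x + 7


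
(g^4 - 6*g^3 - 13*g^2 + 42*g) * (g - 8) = g^5 - 14*g^4 + 35*g^3 + 146*g^2 - 336*g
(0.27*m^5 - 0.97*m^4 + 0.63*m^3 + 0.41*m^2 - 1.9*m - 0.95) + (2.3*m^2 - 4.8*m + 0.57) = 0.27*m^5 - 0.97*m^4 + 0.63*m^3 + 2.71*m^2 - 6.7*m - 0.38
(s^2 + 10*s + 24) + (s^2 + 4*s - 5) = 2*s^2 + 14*s + 19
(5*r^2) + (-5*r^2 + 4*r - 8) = 4*r - 8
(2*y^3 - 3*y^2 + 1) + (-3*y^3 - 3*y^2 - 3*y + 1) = -y^3 - 6*y^2 - 3*y + 2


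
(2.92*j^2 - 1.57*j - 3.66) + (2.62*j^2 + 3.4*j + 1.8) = 5.54*j^2 + 1.83*j - 1.86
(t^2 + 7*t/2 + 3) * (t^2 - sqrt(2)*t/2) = t^4 - sqrt(2)*t^3/2 + 7*t^3/2 - 7*sqrt(2)*t^2/4 + 3*t^2 - 3*sqrt(2)*t/2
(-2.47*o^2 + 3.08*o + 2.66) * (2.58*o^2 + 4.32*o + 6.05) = -6.3726*o^4 - 2.724*o^3 + 5.2249*o^2 + 30.1252*o + 16.093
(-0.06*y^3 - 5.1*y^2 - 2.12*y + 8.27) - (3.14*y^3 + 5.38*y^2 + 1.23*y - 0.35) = -3.2*y^3 - 10.48*y^2 - 3.35*y + 8.62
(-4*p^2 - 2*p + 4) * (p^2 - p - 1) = -4*p^4 + 2*p^3 + 10*p^2 - 2*p - 4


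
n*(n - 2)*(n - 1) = n^3 - 3*n^2 + 2*n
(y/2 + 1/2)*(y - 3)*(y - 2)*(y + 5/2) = y^4/2 - 3*y^3/4 - 9*y^2/2 + 17*y/4 + 15/2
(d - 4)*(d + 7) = d^2 + 3*d - 28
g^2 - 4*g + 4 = (g - 2)^2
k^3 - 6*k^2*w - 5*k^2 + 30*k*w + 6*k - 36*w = (k - 3)*(k - 2)*(k - 6*w)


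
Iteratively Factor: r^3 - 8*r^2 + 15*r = (r - 5)*(r^2 - 3*r) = (r - 5)*(r - 3)*(r)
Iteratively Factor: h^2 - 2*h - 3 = (h + 1)*(h - 3)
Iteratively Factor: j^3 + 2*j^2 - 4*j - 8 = (j + 2)*(j^2 - 4) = (j - 2)*(j + 2)*(j + 2)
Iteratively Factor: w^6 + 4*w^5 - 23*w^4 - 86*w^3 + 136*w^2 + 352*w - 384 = (w - 1)*(w^5 + 5*w^4 - 18*w^3 - 104*w^2 + 32*w + 384) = (w - 1)*(w + 3)*(w^4 + 2*w^3 - 24*w^2 - 32*w + 128) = (w - 1)*(w + 3)*(w + 4)*(w^3 - 2*w^2 - 16*w + 32) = (w - 1)*(w + 3)*(w + 4)^2*(w^2 - 6*w + 8) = (w - 2)*(w - 1)*(w + 3)*(w + 4)^2*(w - 4)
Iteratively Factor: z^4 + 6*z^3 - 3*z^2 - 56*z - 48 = (z - 3)*(z^3 + 9*z^2 + 24*z + 16) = (z - 3)*(z + 4)*(z^2 + 5*z + 4) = (z - 3)*(z + 1)*(z + 4)*(z + 4)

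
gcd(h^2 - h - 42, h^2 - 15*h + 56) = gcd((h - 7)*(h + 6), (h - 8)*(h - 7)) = h - 7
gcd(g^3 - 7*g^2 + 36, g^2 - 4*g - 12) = g^2 - 4*g - 12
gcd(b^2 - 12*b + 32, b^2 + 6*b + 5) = 1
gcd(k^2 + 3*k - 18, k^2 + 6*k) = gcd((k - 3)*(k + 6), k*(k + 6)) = k + 6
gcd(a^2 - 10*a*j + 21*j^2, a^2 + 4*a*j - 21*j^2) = a - 3*j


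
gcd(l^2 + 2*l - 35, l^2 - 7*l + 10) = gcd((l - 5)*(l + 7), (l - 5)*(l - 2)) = l - 5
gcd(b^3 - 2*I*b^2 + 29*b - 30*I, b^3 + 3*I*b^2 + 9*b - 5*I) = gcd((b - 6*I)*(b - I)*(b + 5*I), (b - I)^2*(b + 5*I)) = b^2 + 4*I*b + 5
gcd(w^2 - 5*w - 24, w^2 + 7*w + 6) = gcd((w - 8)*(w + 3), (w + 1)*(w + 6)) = 1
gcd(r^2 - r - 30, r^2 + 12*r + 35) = r + 5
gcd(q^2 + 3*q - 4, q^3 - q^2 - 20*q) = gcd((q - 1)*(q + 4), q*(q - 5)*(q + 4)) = q + 4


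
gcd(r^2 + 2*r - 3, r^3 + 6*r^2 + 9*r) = r + 3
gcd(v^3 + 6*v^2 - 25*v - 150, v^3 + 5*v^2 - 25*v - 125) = v^2 - 25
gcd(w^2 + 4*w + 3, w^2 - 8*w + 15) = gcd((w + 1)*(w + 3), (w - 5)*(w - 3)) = 1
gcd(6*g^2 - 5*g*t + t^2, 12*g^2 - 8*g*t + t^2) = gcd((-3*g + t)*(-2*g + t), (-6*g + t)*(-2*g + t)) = -2*g + t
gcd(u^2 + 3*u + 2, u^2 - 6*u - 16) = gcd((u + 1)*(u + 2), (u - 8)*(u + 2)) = u + 2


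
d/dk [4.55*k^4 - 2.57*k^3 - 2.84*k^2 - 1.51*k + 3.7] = 18.2*k^3 - 7.71*k^2 - 5.68*k - 1.51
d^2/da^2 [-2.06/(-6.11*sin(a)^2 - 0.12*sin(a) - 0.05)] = (-307.616504*sin(a)^4 - 4.531176*sin(a)^3 + 463.912412*sin(a)^2 + 9.074712*sin(a) - 1.199332)/(6.11*sin(a)^2 + 0.12*sin(a) + 0.05)^3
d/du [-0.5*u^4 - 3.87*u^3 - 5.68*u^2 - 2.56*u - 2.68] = -2.0*u^3 - 11.61*u^2 - 11.36*u - 2.56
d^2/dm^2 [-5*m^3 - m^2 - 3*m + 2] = -30*m - 2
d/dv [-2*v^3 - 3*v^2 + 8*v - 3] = -6*v^2 - 6*v + 8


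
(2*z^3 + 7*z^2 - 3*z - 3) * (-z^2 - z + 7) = -2*z^5 - 9*z^4 + 10*z^3 + 55*z^2 - 18*z - 21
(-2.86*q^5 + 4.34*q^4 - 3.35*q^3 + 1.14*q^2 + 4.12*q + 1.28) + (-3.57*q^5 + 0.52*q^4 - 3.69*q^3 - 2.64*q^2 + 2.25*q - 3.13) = -6.43*q^5 + 4.86*q^4 - 7.04*q^3 - 1.5*q^2 + 6.37*q - 1.85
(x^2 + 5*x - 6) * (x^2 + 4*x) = x^4 + 9*x^3 + 14*x^2 - 24*x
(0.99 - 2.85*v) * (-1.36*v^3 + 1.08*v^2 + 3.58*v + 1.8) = 3.876*v^4 - 4.4244*v^3 - 9.1338*v^2 - 1.5858*v + 1.782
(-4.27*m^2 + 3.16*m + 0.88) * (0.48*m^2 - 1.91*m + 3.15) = -2.0496*m^4 + 9.6725*m^3 - 19.0637*m^2 + 8.2732*m + 2.772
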